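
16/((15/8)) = 128/15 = 8.53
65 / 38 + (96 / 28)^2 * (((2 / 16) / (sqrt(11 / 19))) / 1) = 65 / 38 + 72 * sqrt(209) / 539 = 3.64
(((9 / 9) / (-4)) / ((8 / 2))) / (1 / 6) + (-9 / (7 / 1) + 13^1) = 635 / 56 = 11.34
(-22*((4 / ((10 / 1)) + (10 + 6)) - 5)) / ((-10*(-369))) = -209 / 3075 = -0.07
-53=-53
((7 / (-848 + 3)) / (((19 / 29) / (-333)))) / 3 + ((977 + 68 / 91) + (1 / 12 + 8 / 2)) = 1326009137 / 1348620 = 983.23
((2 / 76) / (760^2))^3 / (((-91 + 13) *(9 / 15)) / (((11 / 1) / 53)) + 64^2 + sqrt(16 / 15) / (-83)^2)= 166696735554327 / 6822248436139508230268280759084646400000 -833569 *sqrt(15) / 3411124218069754115134140379542323200000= 0.00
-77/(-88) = 7/8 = 0.88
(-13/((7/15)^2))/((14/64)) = -93600/343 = -272.89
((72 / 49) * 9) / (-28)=-162 / 343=-0.47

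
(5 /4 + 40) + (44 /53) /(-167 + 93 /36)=17251773 /418276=41.24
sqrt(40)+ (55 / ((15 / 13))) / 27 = 143 / 81+ 2 * sqrt(10) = 8.09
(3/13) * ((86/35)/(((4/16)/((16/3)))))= 5504/455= 12.10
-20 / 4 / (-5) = 1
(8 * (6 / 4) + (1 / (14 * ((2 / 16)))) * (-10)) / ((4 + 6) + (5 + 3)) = 0.35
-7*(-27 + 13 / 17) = 3122 / 17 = 183.65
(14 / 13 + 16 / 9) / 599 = 334 / 70083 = 0.00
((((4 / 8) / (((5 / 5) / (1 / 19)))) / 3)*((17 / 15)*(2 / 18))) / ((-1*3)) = -17 / 46170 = -0.00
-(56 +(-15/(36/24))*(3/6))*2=-102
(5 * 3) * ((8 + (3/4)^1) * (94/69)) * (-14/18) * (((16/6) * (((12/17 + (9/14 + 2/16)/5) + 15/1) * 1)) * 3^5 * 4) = -2235288510/391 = -5716850.41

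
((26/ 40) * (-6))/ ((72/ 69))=-299/ 80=-3.74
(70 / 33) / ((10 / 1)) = 7 / 33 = 0.21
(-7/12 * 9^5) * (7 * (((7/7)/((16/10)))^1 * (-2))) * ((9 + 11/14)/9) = 10486665/32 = 327708.28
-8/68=-2/17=-0.12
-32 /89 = -0.36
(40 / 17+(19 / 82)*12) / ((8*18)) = 1789 / 50184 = 0.04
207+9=216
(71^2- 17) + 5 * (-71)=4669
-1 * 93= -93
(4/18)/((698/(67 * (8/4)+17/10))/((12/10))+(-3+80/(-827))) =2244478/12015957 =0.19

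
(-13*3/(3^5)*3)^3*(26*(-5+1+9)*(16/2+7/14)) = -2427685/19683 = -123.34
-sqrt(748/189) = -2 * sqrt(3927)/63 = -1.99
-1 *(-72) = 72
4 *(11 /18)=22 /9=2.44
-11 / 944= -0.01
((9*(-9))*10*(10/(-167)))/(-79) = -8100/13193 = -0.61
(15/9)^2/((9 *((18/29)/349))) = 253025/1458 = 173.54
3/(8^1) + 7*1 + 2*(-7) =-53/8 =-6.62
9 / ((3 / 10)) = 30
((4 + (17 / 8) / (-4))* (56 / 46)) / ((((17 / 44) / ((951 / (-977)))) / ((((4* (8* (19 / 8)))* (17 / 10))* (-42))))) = 6486301206 / 112355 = 57730.42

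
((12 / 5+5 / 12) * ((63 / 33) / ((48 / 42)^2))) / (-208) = -4459 / 225280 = -0.02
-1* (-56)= 56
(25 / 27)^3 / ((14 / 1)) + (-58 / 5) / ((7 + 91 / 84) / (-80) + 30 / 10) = -3025174057 / 766889046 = -3.94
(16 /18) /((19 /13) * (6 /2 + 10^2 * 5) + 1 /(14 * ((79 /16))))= 57512 /47566125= 0.00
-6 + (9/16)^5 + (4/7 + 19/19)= -32092513/7340032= -4.37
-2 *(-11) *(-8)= -176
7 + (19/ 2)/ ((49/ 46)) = 15.92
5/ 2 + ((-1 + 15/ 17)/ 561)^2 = 454771853/ 181908738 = 2.50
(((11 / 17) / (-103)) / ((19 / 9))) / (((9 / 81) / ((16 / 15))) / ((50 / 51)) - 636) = 15840 / 3384887867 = 0.00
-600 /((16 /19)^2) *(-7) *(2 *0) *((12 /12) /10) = 0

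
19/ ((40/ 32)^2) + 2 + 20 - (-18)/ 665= 113672/ 3325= 34.19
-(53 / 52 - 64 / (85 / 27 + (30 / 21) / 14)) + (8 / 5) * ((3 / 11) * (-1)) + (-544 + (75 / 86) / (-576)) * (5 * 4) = -160294021651 / 14757600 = -10861.79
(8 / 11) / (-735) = -8 / 8085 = -0.00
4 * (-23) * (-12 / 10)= 552 / 5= 110.40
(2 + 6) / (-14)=-4 / 7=-0.57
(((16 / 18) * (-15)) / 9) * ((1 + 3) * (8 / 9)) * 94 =-120320 / 243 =-495.14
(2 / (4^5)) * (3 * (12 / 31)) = 9 / 3968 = 0.00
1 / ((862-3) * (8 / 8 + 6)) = 1 / 6013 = 0.00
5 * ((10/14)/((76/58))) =725/266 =2.73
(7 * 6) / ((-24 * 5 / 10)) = -7 / 2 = -3.50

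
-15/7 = -2.14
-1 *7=-7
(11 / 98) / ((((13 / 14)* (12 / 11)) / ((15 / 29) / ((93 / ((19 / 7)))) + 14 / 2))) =2670833 / 3435978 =0.78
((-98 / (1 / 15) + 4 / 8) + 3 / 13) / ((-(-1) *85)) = -38201 / 2210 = -17.29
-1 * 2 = -2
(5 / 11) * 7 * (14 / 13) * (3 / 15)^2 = 98 / 715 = 0.14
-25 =-25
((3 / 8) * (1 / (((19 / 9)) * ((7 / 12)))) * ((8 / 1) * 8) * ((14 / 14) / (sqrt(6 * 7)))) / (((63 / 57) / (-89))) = -12816 * sqrt(42) / 343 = -242.15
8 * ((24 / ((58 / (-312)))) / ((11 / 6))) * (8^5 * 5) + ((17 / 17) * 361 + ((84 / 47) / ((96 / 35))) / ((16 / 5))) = -177134495517961 / 1919104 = -92300623.37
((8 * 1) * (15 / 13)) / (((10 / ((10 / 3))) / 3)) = 120 / 13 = 9.23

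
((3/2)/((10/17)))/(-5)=-51/100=-0.51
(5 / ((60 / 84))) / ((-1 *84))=-1 / 12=-0.08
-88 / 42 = -44 / 21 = -2.10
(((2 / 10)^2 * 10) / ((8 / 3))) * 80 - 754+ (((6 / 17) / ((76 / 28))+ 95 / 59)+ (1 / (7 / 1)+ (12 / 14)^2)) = -690429968 / 933793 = -739.38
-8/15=-0.53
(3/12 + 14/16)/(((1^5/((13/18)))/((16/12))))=13/12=1.08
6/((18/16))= 16/3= 5.33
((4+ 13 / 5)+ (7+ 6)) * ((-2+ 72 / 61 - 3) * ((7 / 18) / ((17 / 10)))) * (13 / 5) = -2077894 / 46665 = -44.53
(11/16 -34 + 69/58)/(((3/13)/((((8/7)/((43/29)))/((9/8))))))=-775060/8127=-95.37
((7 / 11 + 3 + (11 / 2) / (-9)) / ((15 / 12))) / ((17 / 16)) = 2.28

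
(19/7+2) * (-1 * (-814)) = 3837.43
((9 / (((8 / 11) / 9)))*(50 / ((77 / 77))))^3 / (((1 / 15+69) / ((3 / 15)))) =33156936140625 / 66304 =500074447.10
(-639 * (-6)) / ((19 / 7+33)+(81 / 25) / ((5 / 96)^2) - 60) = 8386875 / 2559611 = 3.28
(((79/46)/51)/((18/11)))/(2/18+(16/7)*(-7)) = -0.00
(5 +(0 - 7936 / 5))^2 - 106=62581271 / 25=2503250.84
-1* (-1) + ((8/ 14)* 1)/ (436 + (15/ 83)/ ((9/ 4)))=190271/ 190022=1.00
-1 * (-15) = 15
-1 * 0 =0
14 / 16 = 7 / 8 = 0.88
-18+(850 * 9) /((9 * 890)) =-17.04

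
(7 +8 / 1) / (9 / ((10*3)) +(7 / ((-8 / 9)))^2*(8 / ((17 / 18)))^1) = 1700 / 59569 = 0.03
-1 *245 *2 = -490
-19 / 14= -1.36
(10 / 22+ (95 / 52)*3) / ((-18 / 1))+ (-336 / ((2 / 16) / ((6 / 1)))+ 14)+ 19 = -165717515 / 10296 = -16095.33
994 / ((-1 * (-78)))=497 / 39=12.74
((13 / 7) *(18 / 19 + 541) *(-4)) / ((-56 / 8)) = 76492 / 133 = 575.13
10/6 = 5/3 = 1.67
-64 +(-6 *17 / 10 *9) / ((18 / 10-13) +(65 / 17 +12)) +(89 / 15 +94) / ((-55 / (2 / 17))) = -154457363 / 1837275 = -84.07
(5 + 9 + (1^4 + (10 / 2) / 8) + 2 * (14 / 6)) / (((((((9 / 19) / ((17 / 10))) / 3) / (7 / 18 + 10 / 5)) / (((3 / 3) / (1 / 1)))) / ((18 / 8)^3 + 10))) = 9259837967 / 829440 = 11163.96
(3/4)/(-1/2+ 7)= 3/26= 0.12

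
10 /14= 5 /7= 0.71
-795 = -795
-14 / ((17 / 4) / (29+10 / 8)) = -1694 / 17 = -99.65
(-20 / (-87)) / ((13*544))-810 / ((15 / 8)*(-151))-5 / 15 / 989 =65710582991 / 22970727624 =2.86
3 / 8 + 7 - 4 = 27 / 8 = 3.38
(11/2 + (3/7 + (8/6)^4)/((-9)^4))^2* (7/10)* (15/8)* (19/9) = 31822298864063851/379585297030464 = 83.83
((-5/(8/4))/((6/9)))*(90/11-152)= 11865/22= 539.32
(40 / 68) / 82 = 5 / 697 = 0.01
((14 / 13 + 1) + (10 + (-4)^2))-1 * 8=261 / 13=20.08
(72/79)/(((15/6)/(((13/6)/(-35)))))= -0.02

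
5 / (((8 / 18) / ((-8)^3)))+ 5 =-5755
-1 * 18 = -18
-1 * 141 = -141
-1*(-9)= 9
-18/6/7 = -3/7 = -0.43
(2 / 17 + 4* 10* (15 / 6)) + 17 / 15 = 101.25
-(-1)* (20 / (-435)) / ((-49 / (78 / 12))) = 26 / 4263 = 0.01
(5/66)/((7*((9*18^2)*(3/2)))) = 5/2020788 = 0.00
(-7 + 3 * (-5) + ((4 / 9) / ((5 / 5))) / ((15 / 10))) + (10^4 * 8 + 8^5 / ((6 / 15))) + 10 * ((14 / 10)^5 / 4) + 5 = 5464690039 / 33750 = 161916.74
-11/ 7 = -1.57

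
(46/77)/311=46/23947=0.00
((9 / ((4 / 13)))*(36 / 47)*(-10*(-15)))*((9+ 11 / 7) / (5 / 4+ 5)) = 1870128 / 329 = 5684.28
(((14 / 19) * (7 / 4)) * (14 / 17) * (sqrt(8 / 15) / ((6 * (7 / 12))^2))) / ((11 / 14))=784 * sqrt(30) / 53295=0.08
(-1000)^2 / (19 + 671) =100000 / 69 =1449.28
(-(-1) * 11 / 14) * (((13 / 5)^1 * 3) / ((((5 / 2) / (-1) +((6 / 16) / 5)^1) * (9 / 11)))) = -6292 / 2037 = -3.09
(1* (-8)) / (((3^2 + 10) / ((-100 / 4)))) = 200 / 19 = 10.53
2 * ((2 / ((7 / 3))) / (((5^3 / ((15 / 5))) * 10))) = 18 / 4375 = 0.00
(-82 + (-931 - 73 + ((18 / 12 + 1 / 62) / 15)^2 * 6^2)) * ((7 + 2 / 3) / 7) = -599893222 / 504525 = -1189.03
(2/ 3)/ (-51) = -2/ 153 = -0.01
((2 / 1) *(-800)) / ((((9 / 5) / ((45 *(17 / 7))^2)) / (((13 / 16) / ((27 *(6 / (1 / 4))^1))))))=-11740625 / 882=-13311.37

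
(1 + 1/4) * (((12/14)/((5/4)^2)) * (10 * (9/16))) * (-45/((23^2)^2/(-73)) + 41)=158.19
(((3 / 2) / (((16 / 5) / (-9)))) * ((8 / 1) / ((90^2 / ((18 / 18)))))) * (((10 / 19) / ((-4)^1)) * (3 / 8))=1 / 4864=0.00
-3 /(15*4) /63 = -0.00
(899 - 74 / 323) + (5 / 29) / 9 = 75770698 / 84303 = 898.79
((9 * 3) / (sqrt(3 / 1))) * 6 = 93.53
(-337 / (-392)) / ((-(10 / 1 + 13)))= -0.04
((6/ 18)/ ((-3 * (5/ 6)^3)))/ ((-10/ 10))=24/ 125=0.19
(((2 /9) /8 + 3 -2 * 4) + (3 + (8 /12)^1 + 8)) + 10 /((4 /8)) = 26.69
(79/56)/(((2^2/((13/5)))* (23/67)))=68809/25760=2.67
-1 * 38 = -38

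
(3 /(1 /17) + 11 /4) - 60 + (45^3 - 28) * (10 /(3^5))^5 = -21145776436075 /3389154437772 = -6.24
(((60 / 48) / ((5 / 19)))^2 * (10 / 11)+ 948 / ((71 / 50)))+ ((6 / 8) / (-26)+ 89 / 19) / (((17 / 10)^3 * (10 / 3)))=5219469911105 / 7582016728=688.40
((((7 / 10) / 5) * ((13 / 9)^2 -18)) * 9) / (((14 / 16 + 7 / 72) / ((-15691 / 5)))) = 40451398 / 625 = 64722.24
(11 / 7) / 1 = 11 / 7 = 1.57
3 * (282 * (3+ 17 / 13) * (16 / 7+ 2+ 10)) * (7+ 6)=676800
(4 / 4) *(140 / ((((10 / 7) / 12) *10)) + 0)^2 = 345744 / 25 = 13829.76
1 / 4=0.25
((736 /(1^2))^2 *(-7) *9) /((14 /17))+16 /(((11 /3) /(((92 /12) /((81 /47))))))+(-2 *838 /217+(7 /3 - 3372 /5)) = -40061889326629 /966735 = -41440404.38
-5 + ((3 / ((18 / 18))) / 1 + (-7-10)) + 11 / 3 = -46 / 3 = -15.33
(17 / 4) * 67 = 1139 / 4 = 284.75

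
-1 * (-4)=4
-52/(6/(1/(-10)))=13/15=0.87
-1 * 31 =-31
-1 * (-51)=51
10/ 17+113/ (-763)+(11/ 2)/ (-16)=40007/ 415072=0.10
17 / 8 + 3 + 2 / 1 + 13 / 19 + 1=1339 / 152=8.81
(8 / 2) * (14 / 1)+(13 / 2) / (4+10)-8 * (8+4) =-1107 / 28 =-39.54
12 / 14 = 6 / 7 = 0.86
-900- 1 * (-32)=-868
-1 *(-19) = 19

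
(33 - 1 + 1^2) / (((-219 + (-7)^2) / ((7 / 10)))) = -231 / 1700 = -0.14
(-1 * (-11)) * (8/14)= 6.29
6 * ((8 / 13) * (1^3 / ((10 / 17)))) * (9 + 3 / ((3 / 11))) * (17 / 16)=1734 / 13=133.38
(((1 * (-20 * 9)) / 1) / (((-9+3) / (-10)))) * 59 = -17700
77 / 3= 25.67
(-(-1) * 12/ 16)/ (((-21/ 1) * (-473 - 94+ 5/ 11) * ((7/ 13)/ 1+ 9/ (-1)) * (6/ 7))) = -13/ 1495680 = -0.00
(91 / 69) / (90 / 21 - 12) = -637 / 3726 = -0.17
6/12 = 1/2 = 0.50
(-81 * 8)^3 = -272097792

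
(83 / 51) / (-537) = -83 / 27387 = -0.00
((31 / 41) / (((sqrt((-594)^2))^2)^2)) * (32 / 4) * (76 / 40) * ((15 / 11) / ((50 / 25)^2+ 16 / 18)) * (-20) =-2945 / 5718620166732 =-0.00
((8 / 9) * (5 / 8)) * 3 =5 / 3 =1.67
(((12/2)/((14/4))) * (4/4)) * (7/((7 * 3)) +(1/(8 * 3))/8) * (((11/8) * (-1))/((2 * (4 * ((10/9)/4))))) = -1287/3584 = -0.36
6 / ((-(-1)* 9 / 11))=22 / 3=7.33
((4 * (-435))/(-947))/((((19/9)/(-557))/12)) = -104671440/17993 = -5817.34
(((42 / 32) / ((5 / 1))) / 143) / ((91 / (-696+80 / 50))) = -651 / 46475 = -0.01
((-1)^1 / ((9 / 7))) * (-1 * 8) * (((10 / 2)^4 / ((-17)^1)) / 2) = -17500 / 153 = -114.38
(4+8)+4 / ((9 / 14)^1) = 164 / 9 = 18.22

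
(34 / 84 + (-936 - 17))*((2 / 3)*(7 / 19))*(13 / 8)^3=-1003.97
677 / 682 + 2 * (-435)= -592663 / 682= -869.01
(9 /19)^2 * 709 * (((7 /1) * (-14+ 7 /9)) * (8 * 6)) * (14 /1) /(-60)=297660888 /1805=164909.08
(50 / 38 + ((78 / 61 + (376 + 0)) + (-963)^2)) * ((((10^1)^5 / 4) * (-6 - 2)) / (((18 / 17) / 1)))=-1827941085400000 / 10431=-175241212290.29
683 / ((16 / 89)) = 60787 / 16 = 3799.19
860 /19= 45.26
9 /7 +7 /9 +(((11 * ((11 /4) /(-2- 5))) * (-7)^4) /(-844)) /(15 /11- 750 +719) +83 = 5869225205 /69336288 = 84.65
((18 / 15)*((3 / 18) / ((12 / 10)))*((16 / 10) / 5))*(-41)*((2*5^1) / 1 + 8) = -984 / 25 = -39.36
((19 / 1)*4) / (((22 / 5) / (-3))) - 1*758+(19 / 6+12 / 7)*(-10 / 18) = -3378499 / 4158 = -812.53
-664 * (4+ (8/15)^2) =-640096/225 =-2844.87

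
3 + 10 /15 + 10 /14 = 92 /21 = 4.38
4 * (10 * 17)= 680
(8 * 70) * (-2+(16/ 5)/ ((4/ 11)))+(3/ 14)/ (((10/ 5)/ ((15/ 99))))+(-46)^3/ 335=362931627/ 103180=3517.46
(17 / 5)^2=289 / 25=11.56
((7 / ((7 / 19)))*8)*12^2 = 21888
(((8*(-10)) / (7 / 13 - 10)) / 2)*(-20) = -10400 / 123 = -84.55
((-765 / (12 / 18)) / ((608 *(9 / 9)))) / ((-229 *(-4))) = -2295 / 1113856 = -0.00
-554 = -554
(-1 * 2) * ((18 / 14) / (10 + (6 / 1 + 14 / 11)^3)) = -11979 / 1838585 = -0.01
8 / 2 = 4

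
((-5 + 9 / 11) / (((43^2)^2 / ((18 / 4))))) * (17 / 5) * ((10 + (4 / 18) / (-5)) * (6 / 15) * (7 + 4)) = -350336 / 427350125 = -0.00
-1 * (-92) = 92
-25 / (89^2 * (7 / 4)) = -100 / 55447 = -0.00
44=44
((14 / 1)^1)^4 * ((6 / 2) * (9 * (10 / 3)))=3457440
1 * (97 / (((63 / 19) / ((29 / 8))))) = 53447 / 504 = 106.05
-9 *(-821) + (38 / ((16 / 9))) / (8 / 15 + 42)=37716021 / 5104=7389.50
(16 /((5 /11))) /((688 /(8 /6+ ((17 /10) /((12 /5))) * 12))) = 649 /1290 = 0.50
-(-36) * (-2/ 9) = -8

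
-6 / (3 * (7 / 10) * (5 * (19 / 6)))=-24 / 133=-0.18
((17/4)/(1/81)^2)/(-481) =-111537/1924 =-57.97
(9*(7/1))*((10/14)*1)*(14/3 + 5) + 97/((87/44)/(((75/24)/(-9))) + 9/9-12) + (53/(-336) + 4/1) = 667984741/1542576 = 433.03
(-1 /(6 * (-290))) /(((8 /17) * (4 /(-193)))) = -3281 /55680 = -0.06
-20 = -20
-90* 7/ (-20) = 63/ 2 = 31.50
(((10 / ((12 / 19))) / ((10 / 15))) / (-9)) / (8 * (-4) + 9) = 95 / 828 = 0.11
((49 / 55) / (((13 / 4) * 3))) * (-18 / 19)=-1176 / 13585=-0.09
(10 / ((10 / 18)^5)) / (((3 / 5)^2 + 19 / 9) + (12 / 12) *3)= 1062882 / 30775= 34.54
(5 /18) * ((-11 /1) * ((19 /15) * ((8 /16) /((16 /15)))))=-1045 /576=-1.81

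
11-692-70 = -751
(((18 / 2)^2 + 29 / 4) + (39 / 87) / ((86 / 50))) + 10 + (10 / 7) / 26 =44739701 / 453908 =98.57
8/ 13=0.62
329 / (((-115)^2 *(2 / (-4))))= -658 / 13225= -0.05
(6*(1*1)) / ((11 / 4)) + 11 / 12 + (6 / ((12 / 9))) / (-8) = 1339 / 528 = 2.54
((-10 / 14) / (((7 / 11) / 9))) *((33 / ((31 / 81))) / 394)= -1323135 / 598486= -2.21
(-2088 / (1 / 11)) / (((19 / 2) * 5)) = -45936 / 95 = -483.54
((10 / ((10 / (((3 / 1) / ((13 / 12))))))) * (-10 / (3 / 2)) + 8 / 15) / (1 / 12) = -13984 / 65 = -215.14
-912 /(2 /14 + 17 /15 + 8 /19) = -909720 /1693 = -537.34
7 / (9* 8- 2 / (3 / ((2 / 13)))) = 273 / 2804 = 0.10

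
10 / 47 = 0.21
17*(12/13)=15.69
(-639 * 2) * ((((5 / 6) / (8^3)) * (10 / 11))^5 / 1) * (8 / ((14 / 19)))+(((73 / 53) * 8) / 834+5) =4944151778113831550097269 / 986224342267739454308352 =5.01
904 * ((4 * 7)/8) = 3164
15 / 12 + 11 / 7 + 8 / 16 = 93 / 28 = 3.32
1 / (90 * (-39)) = -1 / 3510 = -0.00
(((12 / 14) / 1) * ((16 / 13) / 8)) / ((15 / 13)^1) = 4 / 35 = 0.11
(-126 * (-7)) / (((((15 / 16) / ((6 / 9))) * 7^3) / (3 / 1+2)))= 64 / 7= 9.14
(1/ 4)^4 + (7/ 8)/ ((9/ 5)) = 1129/ 2304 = 0.49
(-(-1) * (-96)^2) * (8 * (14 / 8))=129024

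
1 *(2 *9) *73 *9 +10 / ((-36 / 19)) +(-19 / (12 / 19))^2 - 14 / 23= 14048533 / 1104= 12725.12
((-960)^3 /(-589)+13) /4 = 884743657 /2356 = 375527.87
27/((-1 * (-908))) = 27/908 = 0.03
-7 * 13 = -91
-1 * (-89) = 89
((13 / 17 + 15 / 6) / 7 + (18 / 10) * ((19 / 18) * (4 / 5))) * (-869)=-10270711 / 5950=-1726.17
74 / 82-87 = -3530 / 41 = -86.10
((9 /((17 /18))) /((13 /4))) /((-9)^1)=-72 /221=-0.33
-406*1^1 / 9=-406 / 9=-45.11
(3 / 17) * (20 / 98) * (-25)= -750 / 833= -0.90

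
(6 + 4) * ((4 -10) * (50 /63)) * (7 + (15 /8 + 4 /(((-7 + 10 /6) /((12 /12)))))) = -8125 /21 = -386.90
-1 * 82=-82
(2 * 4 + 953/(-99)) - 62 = -6299/99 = -63.63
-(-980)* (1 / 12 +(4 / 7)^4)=27365 / 147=186.16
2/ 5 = 0.40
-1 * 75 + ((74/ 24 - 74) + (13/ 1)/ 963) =-562019/ 3852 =-145.90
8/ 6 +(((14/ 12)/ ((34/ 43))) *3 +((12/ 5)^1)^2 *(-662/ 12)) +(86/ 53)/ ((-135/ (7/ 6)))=-2277110971/ 7298100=-312.01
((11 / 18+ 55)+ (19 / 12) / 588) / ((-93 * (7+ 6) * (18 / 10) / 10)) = -9810275 / 38388168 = -0.26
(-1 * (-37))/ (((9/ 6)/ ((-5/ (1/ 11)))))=-4070/ 3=-1356.67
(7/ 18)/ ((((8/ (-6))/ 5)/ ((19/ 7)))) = -95/ 24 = -3.96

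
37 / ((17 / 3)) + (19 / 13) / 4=6095 / 884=6.89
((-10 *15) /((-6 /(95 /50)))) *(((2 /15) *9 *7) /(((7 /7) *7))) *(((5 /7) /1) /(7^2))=285 /343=0.83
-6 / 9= -2 / 3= -0.67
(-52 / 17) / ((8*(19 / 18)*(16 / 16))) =-117 / 323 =-0.36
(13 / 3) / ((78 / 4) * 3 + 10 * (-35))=-0.01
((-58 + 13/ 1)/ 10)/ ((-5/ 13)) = 117/ 10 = 11.70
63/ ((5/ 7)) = 441/ 5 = 88.20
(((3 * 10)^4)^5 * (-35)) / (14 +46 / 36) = -8786696690520000000000000000000 / 11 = -798790608229090909090909100000.00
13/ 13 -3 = -2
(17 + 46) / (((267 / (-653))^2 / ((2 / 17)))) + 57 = 13645175 / 134657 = 101.33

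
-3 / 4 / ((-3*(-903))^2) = -1 / 9784908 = -0.00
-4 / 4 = -1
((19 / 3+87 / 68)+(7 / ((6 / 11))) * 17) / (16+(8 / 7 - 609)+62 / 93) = -24801 / 64940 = -0.38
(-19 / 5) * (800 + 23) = -15637 / 5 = -3127.40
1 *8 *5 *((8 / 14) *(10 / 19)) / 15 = 320 / 399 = 0.80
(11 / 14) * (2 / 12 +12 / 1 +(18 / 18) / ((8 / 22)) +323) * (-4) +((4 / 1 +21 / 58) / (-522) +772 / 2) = -143272849 / 211932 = -676.03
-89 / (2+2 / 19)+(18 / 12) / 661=-1117691 / 26440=-42.27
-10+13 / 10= -87 / 10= -8.70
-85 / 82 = -1.04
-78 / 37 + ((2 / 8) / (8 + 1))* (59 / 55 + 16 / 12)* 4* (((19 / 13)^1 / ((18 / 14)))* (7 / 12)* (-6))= -40779679 / 12857130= -3.17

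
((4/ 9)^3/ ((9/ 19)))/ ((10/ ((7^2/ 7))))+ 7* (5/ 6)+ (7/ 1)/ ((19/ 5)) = 9729853/ 1246590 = 7.81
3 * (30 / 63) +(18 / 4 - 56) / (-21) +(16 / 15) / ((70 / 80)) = 51 / 10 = 5.10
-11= -11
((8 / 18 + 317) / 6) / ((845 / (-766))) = -1094231 / 22815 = -47.96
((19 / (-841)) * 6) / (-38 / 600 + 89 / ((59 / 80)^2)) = -119050200 / 143654457101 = -0.00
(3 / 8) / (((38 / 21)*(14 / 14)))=63 / 304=0.21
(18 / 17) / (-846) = -1 / 799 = -0.00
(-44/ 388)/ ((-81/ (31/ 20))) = 341/ 157140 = 0.00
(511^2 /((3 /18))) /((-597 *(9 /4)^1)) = -2088968 /1791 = -1166.37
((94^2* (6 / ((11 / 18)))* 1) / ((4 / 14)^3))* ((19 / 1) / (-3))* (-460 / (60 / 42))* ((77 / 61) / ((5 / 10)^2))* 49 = 114479025813936 / 61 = 1876705341212.07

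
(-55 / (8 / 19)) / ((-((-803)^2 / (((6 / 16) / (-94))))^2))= 855 / 170999627417884672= 0.00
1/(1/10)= 10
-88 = -88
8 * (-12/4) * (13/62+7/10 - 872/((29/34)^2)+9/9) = 3743904576/130355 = 28720.84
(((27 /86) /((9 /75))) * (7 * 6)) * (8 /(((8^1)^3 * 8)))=4725 /22016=0.21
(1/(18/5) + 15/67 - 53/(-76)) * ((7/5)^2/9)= 2692501/10311300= 0.26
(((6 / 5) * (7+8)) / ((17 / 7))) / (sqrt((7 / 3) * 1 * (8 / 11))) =9 * sqrt(462) / 34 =5.69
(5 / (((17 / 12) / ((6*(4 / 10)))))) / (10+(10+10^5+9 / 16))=768 / 9068531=0.00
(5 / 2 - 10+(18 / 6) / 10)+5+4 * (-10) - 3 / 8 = -1703 / 40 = -42.58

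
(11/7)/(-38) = -0.04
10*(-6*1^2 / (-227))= 60 / 227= 0.26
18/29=0.62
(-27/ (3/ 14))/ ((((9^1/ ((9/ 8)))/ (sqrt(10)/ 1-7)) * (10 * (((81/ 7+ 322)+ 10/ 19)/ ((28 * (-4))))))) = -821142/ 222175+ 117306 * sqrt(10)/ 222175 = -2.03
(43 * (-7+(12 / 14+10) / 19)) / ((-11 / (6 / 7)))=11610 / 539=21.54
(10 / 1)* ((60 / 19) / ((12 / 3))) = 150 / 19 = 7.89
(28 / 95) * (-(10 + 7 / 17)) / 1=-4956 / 1615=-3.07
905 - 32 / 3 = 2683 / 3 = 894.33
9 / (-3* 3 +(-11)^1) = -0.45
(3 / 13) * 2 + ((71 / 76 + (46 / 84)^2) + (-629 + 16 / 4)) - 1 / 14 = -67902455 / 108927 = -623.38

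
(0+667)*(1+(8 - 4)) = 3335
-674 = -674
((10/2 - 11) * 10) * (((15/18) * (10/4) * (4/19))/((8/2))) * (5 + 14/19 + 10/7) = -119125/2527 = -47.14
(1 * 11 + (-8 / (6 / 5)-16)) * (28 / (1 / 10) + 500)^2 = -7098000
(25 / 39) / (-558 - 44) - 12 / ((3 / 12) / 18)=-20285017 / 23478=-864.00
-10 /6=-5 /3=-1.67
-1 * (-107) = 107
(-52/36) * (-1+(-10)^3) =13013/9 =1445.89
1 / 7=0.14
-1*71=-71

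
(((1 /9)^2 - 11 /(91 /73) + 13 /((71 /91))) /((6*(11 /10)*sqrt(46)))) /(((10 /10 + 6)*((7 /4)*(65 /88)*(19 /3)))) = 65732816*sqrt(46) /145681910829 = 0.00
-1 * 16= -16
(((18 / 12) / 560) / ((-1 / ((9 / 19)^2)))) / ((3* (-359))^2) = -0.00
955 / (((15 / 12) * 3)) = 764 / 3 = 254.67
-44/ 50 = -22/ 25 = -0.88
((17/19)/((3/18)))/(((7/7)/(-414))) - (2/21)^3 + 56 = -381219956/175959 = -2166.53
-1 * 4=-4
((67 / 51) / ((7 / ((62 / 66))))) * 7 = 2077 / 1683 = 1.23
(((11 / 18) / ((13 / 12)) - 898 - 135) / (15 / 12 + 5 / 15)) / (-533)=161060 / 131651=1.22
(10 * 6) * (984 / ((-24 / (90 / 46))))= -110700 / 23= -4813.04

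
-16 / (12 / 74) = -296 / 3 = -98.67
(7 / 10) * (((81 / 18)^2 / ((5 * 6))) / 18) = 21 / 800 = 0.03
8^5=32768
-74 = -74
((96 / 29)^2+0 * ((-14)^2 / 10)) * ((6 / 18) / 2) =1536 / 841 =1.83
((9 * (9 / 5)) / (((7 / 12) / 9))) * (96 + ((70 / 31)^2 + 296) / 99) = 261681840 / 10571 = 24754.69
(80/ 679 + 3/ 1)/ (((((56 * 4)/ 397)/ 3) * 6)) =840449/ 304192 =2.76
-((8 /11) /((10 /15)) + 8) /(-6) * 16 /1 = 800 /33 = 24.24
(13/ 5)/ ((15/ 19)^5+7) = 32189287/ 90460340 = 0.36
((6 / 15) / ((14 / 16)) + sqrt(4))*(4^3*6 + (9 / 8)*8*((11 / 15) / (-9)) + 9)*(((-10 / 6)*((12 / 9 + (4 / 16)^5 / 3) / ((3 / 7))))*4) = -259147541 / 12960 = -19995.95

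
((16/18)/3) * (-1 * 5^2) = -7.41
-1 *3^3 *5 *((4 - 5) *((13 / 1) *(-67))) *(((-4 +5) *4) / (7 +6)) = -36180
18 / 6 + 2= 5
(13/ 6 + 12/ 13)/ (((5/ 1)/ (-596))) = -71818/ 195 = -368.30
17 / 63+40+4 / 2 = 2663 / 63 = 42.27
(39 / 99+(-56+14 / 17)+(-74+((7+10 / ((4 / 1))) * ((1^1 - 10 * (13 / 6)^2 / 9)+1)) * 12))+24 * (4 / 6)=-479.41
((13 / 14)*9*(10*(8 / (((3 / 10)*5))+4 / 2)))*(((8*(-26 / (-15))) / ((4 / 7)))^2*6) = 10826816 / 5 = 2165363.20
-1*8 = -8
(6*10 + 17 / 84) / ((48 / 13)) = 16.30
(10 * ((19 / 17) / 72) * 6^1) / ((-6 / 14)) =-665 / 306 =-2.17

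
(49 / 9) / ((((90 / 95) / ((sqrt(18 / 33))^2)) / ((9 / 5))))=931 / 165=5.64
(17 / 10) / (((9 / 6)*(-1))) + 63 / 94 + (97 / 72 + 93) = 1588519 / 16920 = 93.88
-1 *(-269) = 269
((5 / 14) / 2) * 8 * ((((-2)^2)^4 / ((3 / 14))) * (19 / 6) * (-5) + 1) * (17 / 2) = -14469635 / 63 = -229676.75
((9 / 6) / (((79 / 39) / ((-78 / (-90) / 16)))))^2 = 257049 / 159769600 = 0.00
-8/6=-4/3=-1.33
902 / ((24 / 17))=7667 / 12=638.92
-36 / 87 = -0.41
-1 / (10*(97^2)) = -1 / 94090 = -0.00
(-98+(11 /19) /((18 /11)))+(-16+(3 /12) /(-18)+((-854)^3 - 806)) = -284013573349 /456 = -622836783.66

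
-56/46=-28/23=-1.22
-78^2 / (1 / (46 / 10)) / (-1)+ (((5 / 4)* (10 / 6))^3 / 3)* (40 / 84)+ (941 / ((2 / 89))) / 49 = 54948265303 / 1905120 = 28842.42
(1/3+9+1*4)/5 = 8/3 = 2.67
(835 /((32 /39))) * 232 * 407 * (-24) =-2306188170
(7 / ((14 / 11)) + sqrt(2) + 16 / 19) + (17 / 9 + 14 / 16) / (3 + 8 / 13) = sqrt(2) + 456925 / 64296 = 8.52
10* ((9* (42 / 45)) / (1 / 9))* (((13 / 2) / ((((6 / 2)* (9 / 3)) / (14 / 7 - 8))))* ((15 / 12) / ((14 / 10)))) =-2925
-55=-55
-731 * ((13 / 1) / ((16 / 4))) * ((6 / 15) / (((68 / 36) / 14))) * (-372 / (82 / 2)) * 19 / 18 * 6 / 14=5926518 / 205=28909.84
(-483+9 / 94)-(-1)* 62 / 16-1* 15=-185755 / 376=-494.03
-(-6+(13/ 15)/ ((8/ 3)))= 227/ 40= 5.68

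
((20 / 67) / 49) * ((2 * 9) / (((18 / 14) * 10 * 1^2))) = 4 / 469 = 0.01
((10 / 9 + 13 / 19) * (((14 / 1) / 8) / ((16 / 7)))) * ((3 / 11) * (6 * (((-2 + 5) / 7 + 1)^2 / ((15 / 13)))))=19955 / 5016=3.98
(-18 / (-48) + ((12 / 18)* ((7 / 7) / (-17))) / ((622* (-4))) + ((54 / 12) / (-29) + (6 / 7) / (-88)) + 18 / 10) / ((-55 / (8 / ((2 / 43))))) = -122452051633 / 19479687150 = -6.29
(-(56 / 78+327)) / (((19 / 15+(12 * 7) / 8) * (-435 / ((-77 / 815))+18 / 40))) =-0.01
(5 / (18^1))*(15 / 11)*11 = 25 / 6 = 4.17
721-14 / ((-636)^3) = 92742033895 / 128629728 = 721.00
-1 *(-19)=19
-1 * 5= -5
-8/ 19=-0.42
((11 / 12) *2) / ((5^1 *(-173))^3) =-11 / 3883287750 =-0.00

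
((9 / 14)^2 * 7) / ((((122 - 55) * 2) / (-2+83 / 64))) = -3645 / 240128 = -0.02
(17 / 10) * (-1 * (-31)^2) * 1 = -16337 / 10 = -1633.70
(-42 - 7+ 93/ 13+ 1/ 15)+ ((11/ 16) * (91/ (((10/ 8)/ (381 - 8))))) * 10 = 72791441/ 390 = 186644.72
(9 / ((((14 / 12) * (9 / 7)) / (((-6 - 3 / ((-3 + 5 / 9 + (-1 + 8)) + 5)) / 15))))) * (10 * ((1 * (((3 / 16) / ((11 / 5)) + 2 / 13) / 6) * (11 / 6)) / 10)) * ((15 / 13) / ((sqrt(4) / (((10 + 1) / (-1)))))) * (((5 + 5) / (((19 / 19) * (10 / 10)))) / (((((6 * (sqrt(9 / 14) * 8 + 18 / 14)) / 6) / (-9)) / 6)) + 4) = 31583233 / 1249924 - 68611851 * sqrt(14) / 2499848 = -77.43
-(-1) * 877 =877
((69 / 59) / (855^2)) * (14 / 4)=161 / 28753650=0.00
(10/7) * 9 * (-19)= -244.29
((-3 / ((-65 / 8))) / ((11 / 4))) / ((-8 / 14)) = -168 / 715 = -0.23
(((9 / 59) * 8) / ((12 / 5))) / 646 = 15 / 19057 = 0.00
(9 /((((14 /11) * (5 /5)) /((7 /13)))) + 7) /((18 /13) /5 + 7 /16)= 11240 /743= 15.13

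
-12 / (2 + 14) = -3 / 4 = -0.75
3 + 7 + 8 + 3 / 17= 309 / 17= 18.18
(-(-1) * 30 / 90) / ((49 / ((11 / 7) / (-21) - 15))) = -2216 / 21609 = -0.10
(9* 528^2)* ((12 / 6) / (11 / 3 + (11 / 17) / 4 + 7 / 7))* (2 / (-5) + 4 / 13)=-6142169088 / 64025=-95933.92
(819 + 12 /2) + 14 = 839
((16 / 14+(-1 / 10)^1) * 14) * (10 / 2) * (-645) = -47085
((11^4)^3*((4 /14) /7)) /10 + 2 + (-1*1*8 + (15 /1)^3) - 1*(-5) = 3138429203351 /245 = 12809915115.72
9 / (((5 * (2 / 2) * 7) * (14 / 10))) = 9 / 49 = 0.18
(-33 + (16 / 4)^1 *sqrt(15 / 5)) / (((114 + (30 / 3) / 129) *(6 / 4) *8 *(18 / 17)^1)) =-8041 / 353184 + 731 *sqrt(3) / 264888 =-0.02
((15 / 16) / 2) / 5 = 3 / 32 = 0.09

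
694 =694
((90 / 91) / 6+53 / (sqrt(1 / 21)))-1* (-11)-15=-349 / 91+53* sqrt(21)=239.04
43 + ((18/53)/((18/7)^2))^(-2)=1013359/2401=422.06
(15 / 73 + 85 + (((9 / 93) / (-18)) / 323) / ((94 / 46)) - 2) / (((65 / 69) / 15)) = 1183415246745 / 893219678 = 1324.89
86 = 86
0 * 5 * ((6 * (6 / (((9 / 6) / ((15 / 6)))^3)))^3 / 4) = 0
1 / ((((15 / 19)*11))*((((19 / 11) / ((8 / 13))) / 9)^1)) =24 / 65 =0.37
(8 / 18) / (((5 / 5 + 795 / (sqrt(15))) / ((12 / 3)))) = -8 / 189603 + 424 * sqrt(15) / 189603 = 0.01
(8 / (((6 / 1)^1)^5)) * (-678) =-113 / 162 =-0.70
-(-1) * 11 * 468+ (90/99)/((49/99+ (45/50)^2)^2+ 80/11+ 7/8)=4970273633028/965459311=5148.09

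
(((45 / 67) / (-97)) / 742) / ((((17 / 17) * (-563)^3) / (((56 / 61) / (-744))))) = -15 / 232471177633071038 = -0.00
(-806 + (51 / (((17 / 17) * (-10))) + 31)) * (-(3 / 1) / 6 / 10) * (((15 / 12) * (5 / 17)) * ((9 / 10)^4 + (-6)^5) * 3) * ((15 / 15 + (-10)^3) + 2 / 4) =3633868474635249 / 10880000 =333995264.21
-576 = -576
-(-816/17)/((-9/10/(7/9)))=-1120/27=-41.48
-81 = -81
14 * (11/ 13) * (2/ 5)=308/ 65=4.74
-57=-57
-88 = -88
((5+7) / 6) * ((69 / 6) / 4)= 23 / 4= 5.75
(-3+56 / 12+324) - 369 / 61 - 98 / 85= 4953716 / 15555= 318.46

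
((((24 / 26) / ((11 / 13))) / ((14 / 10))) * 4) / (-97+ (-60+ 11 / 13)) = -312 / 15631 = -0.02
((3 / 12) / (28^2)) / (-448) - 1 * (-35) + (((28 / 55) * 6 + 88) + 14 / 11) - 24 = 103.33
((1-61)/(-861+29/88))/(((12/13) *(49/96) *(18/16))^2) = 1218314240/4909932153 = 0.25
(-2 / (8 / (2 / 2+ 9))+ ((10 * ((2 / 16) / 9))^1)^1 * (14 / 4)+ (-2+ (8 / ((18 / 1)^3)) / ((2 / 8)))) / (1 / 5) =-116885 / 5832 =-20.04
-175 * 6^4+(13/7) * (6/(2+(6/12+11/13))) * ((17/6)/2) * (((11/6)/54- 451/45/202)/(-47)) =-1062171357604501/4683295260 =-226800.00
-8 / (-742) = 4 / 371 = 0.01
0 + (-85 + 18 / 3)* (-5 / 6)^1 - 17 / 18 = 584 / 9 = 64.89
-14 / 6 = -7 / 3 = -2.33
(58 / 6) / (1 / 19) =551 / 3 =183.67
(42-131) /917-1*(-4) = 3579 /917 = 3.90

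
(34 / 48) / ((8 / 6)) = 17 / 32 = 0.53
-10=-10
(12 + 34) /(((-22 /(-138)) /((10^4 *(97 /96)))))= 2915511.36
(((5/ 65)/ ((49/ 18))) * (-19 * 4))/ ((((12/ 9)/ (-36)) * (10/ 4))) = 73872/ 3185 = 23.19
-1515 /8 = -189.38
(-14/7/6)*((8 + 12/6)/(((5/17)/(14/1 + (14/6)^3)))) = -24514/81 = -302.64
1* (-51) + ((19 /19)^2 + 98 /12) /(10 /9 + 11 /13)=-46.32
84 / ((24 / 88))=308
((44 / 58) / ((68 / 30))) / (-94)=-165 / 46342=-0.00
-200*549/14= -54900/7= -7842.86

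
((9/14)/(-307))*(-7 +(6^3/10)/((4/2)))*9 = -1539/21490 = -0.07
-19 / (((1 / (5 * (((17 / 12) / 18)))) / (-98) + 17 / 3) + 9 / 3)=-237405 / 107966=-2.20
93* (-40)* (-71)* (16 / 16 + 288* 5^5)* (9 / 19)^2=19254369393720 / 361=53336203306.70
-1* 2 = -2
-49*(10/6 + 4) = -833/3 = -277.67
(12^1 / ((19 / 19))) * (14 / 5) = 168 / 5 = 33.60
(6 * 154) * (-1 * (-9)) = 8316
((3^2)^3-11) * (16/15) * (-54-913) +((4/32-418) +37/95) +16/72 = -5068510657/6840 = -741010.33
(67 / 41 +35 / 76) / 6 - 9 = -161737 / 18696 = -8.65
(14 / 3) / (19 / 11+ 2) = 154 / 123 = 1.25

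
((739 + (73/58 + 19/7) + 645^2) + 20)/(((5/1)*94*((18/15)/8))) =169215917/28623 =5911.89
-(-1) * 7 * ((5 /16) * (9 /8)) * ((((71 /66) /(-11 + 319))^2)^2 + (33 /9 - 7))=-2845950602847559195 /346934930648334336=-8.20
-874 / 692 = -437 / 346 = -1.26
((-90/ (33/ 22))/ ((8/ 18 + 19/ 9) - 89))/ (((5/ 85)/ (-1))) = -4590/ 389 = -11.80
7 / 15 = 0.47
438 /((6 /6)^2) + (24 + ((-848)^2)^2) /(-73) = -517110530866 /73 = -7083705902.27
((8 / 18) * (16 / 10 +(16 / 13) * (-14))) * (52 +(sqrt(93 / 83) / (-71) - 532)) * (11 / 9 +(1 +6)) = 300736 * sqrt(7719) / 31026645 +9623552 / 351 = 27418.38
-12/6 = -2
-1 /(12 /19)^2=-2.51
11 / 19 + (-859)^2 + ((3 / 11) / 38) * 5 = 308434515 / 418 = 737881.61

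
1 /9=0.11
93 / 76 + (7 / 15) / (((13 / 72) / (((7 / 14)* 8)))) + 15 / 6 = 69467 / 4940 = 14.06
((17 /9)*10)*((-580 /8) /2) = -684.72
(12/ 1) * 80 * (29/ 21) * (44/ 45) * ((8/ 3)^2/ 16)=326656/ 567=576.11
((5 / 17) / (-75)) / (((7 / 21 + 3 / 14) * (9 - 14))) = 14 / 9775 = 0.00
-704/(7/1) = -704/7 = -100.57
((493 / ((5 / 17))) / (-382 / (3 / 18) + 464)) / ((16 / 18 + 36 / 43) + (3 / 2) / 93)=-0.53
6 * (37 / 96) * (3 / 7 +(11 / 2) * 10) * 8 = 7178 / 7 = 1025.43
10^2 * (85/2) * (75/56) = 159375/28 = 5691.96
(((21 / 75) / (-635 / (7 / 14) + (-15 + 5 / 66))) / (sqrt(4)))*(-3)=99 / 302875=0.00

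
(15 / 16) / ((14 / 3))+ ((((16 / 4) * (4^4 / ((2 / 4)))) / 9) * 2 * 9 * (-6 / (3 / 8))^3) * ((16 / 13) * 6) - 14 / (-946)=-170647640307583 / 1377376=-123893287.17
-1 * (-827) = 827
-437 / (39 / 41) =-17917 / 39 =-459.41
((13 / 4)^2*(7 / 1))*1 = 1183 / 16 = 73.94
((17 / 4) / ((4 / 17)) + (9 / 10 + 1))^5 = 10387823949447757 / 3276800000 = 3170112.29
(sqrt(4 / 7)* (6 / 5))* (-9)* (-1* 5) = 108* sqrt(7) / 7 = 40.82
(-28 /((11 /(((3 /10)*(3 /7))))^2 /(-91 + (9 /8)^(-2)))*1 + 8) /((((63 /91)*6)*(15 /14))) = 2297191 /1225125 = 1.88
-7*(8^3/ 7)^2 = -262144/ 7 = -37449.14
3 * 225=675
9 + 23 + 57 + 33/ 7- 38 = 390/ 7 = 55.71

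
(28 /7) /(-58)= -2 /29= -0.07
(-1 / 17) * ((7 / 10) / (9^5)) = -7 / 10038330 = -0.00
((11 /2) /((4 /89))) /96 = 979 /768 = 1.27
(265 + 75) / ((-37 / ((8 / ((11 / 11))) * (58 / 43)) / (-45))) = 7099200 / 1591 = 4462.10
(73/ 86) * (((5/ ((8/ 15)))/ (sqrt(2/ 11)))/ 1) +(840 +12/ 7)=5475 * sqrt(22)/ 1376 +5892/ 7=860.38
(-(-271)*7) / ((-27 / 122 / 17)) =-3934378 / 27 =-145717.70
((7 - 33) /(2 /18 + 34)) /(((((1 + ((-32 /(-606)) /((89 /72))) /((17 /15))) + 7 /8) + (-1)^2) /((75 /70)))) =-2145494520 /7652114071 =-0.28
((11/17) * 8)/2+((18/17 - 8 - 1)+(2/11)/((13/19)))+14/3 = -3067/7293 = -0.42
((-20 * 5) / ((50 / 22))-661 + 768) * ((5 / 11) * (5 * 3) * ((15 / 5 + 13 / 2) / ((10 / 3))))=53865 / 44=1224.20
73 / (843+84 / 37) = 2701 / 31275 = 0.09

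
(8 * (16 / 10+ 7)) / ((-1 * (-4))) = 86 / 5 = 17.20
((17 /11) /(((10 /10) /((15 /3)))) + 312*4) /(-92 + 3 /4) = -13.76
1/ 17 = 0.06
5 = 5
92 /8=11.50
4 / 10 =2 / 5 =0.40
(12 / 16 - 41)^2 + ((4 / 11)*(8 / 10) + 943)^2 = 43144621601 / 48400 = 891417.80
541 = 541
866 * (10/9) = 8660/9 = 962.22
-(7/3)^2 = -49/9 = -5.44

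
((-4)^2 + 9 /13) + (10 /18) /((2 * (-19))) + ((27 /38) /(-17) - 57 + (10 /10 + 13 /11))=-38.18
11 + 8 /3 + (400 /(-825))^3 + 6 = 702665 /35937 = 19.55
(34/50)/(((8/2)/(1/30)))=17/3000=0.01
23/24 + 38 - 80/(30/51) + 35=-62.04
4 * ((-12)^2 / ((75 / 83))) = 15936 / 25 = 637.44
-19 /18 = -1.06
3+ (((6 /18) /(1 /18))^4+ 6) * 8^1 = 10419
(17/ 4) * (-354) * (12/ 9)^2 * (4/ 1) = -32096/ 3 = -10698.67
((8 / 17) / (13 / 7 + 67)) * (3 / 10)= 0.00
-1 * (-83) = 83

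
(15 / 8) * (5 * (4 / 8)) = 75 / 16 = 4.69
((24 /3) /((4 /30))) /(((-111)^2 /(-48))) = -320 /1369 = -0.23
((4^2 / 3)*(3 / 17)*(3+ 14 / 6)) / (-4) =-64 / 51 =-1.25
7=7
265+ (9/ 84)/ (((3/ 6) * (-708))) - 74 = 631063/ 3304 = 191.00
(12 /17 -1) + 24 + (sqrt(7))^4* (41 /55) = 56318 /935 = 60.23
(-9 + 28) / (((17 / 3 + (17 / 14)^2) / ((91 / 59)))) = 4116 / 1003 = 4.10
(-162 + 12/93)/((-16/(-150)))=-188175/124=-1517.54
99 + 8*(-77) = -517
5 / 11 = 0.45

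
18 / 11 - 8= -70 / 11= -6.36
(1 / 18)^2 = 1 / 324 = 0.00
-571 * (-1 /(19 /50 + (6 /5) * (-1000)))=-28550 /59981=-0.48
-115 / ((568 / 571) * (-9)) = 65665 / 5112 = 12.85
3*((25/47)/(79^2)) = 75/293327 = 0.00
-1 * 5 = -5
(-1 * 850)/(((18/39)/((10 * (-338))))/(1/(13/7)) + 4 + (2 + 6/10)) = -402220/3123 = -128.79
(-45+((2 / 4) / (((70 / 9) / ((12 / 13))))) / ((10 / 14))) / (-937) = 14598 / 304525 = 0.05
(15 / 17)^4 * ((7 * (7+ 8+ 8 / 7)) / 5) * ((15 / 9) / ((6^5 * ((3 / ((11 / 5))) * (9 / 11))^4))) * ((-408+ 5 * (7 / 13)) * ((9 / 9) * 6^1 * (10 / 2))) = -638143173353785 / 27697165866864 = -23.04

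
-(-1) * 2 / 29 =2 / 29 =0.07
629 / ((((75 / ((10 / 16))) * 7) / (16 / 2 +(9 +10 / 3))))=38369 / 2520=15.23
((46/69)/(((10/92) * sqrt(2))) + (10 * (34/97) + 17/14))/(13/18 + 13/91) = 10.47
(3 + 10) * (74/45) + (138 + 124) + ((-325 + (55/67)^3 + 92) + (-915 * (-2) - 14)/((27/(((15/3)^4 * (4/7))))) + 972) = 7118058594536/284221035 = 25044.09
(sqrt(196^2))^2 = 38416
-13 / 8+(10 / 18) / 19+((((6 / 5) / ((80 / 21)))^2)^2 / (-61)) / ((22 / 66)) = -26640681268993 / 16689600000000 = -1.60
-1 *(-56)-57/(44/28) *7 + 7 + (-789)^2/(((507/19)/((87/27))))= 418168609/5577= 74980.92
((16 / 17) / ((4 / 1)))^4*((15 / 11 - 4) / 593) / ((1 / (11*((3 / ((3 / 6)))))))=-44544 / 49527953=-0.00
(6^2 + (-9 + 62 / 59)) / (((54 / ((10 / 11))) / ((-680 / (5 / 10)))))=-11254000 / 17523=-642.24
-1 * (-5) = 5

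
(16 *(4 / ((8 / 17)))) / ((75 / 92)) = 12512 / 75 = 166.83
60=60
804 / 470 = 402 / 235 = 1.71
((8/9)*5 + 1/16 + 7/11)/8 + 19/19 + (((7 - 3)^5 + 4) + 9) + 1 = 13174355/12672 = 1039.64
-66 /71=-0.93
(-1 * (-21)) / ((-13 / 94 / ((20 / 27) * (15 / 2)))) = -32900 / 39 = -843.59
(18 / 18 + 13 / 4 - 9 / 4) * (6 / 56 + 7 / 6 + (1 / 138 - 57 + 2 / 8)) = -17861 / 161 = -110.94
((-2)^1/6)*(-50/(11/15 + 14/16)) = 2000/193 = 10.36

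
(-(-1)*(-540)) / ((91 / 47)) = -25380 / 91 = -278.90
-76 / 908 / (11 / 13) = -247 / 2497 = -0.10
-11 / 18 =-0.61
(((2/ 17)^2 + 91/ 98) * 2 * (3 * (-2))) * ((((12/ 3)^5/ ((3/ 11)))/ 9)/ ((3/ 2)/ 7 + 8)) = -57266176/ 99705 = -574.36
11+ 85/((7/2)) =247/7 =35.29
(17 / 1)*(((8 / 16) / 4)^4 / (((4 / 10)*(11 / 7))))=595 / 90112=0.01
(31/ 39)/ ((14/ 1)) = 31/ 546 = 0.06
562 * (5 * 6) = 16860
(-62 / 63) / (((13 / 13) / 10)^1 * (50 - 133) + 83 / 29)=17980 / 99351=0.18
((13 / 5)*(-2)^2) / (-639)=-52 / 3195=-0.02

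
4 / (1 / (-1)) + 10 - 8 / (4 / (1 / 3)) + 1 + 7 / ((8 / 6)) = 11.58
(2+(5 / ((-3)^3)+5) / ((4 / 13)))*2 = 953 / 27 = 35.30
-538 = -538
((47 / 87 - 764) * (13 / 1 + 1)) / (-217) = 132842 / 2697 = 49.26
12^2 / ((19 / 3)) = 432 / 19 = 22.74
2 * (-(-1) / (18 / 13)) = 13 / 9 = 1.44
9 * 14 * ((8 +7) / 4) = 945 / 2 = 472.50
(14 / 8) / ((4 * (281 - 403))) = -0.00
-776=-776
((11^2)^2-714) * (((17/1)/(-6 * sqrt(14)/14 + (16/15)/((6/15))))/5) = 6392493 * sqrt(14)/1430 + 19887756/715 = 44541.28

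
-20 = -20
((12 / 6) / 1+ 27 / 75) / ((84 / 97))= 5723 / 2100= 2.73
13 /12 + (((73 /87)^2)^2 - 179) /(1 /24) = -327164255419 /76386348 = -4283.02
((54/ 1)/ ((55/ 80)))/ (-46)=-432/ 253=-1.71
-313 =-313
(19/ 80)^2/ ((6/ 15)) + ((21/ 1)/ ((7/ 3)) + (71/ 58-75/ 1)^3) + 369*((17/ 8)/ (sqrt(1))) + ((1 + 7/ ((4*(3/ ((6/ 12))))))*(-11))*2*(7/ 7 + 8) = -25037738820531/ 62435840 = -401015.49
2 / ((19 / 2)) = 4 / 19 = 0.21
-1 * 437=-437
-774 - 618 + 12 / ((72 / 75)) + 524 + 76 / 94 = -80341 / 94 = -854.69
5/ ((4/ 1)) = 5/ 4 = 1.25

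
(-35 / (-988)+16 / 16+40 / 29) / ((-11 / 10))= -345935 / 157586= -2.20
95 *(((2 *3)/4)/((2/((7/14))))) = 285/8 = 35.62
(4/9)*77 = 308/9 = 34.22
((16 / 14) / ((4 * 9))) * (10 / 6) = 10 / 189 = 0.05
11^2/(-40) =-3.02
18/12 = 1.50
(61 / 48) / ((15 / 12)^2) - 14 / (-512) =16141 / 19200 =0.84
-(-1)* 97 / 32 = 97 / 32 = 3.03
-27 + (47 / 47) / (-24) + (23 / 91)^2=-5361673 / 198744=-26.98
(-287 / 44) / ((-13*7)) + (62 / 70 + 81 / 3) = 27.96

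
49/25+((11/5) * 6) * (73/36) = 4309/150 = 28.73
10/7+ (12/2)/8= 61/28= 2.18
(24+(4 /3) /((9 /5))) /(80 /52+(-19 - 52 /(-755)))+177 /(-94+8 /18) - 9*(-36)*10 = 12561247965001 /3880898406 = 3236.69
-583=-583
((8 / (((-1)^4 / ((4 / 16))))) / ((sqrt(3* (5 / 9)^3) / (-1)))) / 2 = -9* sqrt(15) / 25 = -1.39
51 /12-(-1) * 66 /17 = 553 /68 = 8.13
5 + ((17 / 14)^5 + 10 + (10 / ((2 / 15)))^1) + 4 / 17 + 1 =93.88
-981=-981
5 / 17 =0.29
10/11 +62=692/11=62.91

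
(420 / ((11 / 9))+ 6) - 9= 3747 / 11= 340.64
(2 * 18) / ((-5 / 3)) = -108 / 5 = -21.60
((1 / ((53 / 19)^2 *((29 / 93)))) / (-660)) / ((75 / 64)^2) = -11459584 / 25201996875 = -0.00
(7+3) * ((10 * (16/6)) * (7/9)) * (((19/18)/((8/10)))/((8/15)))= 83125/162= 513.12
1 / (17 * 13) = 1 / 221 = 0.00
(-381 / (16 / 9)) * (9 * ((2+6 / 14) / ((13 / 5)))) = -2623185 / 1456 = -1801.64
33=33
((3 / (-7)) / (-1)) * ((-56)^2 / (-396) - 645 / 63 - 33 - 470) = -361162 / 1617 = -223.35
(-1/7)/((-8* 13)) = 1/728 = 0.00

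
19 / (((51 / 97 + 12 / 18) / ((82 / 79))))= 453378 / 27413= 16.54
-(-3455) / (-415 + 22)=-3455 / 393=-8.79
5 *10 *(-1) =-50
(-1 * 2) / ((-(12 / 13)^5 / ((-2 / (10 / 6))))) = -371293 / 103680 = -3.58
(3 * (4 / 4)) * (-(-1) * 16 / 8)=6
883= 883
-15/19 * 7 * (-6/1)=33.16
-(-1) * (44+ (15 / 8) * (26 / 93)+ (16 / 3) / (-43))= 710225 / 15996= 44.40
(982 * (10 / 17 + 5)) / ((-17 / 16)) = -5164.84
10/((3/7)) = 70/3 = 23.33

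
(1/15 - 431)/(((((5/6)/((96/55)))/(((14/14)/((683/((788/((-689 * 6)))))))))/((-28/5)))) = -4563894272/3235285625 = -1.41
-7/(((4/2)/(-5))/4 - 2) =10/3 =3.33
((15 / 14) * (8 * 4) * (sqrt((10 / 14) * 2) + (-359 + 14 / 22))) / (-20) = 47304 / 77 - 12 * sqrt(70) / 49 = 612.29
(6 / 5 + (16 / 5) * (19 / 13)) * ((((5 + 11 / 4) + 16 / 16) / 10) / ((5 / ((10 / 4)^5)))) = 167125 / 1664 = 100.44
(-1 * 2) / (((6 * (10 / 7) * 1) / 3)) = -7 / 10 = -0.70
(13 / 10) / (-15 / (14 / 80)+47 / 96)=-4368 / 286355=-0.02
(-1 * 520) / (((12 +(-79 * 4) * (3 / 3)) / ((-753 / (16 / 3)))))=-146835 / 608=-241.50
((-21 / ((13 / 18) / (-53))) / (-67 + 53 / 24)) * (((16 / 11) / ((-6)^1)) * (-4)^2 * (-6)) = -123088896 / 222365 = -553.54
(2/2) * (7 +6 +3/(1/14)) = 55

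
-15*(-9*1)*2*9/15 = 162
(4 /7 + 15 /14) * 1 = 23 /14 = 1.64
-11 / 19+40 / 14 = 303 / 133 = 2.28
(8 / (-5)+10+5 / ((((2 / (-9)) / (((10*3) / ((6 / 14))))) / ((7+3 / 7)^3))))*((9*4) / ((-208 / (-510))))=-36302755689 / 637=-56990197.31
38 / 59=0.64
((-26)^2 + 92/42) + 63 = 15565/21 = 741.19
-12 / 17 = -0.71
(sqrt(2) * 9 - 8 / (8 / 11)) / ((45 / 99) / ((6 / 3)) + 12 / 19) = -4598 / 359 + 3762 * sqrt(2) / 359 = 2.01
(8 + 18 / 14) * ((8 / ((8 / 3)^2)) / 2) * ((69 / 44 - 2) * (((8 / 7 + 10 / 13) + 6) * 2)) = -38475 / 1078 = -35.69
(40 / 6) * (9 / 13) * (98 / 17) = 5880 / 221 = 26.61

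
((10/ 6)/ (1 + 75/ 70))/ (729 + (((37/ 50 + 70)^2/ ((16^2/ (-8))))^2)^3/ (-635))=-11652300800000000000000000000000000/ 333533880772392215883309419767284326167671447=-0.00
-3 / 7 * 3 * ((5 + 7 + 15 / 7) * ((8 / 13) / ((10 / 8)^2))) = -114048 / 15925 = -7.16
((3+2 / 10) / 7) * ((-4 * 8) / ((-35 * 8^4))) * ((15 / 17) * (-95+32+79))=6 / 4165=0.00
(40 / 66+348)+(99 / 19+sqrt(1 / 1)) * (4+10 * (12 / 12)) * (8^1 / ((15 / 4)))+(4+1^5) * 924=5154.09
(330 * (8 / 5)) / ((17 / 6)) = 3168 / 17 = 186.35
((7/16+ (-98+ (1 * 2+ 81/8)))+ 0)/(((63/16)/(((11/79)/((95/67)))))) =-1007479/472815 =-2.13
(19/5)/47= 0.08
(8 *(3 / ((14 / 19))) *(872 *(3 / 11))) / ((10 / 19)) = 5666256 / 385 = 14717.55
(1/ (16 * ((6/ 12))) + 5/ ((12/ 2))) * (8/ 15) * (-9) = -4.60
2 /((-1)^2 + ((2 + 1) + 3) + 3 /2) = 0.24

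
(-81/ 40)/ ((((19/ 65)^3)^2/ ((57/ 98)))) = -3665358084375/ 1941261616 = -1888.13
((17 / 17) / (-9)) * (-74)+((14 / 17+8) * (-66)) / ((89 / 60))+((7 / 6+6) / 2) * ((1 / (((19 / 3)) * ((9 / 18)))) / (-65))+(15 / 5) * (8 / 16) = -6439104203 / 16816995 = -382.89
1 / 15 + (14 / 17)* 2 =437 / 255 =1.71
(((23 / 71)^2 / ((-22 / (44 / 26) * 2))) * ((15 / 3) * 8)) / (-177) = 0.00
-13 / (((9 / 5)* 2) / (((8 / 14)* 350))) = -6500 / 9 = -722.22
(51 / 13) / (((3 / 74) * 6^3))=629 / 1404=0.45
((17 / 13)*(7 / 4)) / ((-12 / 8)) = -119 / 78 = -1.53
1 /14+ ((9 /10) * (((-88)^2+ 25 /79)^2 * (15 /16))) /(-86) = -70742779032973 /120226624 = -588411.92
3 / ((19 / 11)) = 33 / 19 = 1.74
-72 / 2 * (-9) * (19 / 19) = 324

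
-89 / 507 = -0.18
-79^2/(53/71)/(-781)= 6241/583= 10.70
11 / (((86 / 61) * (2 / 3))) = 2013 / 172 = 11.70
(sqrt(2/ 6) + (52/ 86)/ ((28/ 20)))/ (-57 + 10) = -sqrt(3)/ 141 - 130/ 14147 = -0.02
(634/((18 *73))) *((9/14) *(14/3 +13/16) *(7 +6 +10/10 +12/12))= 416855/16352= 25.49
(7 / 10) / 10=7 / 100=0.07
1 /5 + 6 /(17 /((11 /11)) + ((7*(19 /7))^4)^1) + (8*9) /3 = 2628488 /108615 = 24.20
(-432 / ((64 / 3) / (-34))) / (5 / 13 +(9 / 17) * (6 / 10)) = 1521585 / 1552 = 980.40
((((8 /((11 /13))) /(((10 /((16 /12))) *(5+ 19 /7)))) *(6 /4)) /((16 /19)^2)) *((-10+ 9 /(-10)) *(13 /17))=-46549867 /16156800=-2.88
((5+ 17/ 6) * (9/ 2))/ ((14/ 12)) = 423/ 14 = 30.21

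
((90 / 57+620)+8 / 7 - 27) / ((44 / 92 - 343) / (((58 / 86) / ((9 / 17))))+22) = -898400309 / 372310624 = -2.41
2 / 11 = 0.18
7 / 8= 0.88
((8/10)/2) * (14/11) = 28/55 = 0.51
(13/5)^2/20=169/500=0.34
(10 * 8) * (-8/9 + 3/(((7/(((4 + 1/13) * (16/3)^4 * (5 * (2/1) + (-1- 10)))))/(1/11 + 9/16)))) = -1999131520/27027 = -73967.94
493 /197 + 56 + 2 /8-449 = -307515 /788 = -390.25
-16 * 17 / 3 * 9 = -816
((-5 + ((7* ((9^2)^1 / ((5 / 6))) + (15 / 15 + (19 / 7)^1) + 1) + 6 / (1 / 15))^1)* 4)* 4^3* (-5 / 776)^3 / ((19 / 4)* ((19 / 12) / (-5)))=80862000 / 2306324671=0.04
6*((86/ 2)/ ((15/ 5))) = 86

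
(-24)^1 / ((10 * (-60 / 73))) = 73 / 25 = 2.92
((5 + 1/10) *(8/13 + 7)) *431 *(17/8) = 36994023/1040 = 35571.18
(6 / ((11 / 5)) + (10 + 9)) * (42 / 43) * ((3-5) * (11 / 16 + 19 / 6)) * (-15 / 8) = 4642575 / 15136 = 306.72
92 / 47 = 1.96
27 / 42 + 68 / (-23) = -745 / 322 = -2.31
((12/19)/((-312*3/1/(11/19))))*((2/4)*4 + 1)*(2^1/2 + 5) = -33/4693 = -0.01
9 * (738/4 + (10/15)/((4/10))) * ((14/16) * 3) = 70371/16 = 4398.19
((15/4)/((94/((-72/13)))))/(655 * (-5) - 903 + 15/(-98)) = 13230/250179449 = 0.00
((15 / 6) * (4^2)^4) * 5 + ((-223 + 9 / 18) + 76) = 1638107 / 2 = 819053.50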